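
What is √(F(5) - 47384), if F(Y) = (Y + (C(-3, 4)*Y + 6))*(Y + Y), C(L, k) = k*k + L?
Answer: 4*I*√2914 ≈ 215.93*I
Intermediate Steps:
C(L, k) = L + k² (C(L, k) = k² + L = L + k²)
F(Y) = 2*Y*(6 + 14*Y) (F(Y) = (Y + ((-3 + 4²)*Y + 6))*(Y + Y) = (Y + ((-3 + 16)*Y + 6))*(2*Y) = (Y + (13*Y + 6))*(2*Y) = (Y + (6 + 13*Y))*(2*Y) = (6 + 14*Y)*(2*Y) = 2*Y*(6 + 14*Y))
√(F(5) - 47384) = √(4*5*(3 + 7*5) - 47384) = √(4*5*(3 + 35) - 47384) = √(4*5*38 - 47384) = √(760 - 47384) = √(-46624) = 4*I*√2914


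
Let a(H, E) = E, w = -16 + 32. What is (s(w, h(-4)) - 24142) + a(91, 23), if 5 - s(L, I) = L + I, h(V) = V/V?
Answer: -24131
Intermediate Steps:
w = 16
h(V) = 1
s(L, I) = 5 - I - L (s(L, I) = 5 - (L + I) = 5 - (I + L) = 5 + (-I - L) = 5 - I - L)
(s(w, h(-4)) - 24142) + a(91, 23) = ((5 - 1*1 - 1*16) - 24142) + 23 = ((5 - 1 - 16) - 24142) + 23 = (-12 - 24142) + 23 = -24154 + 23 = -24131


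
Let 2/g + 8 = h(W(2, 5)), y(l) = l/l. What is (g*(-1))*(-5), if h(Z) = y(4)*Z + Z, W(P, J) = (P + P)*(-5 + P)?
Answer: -5/16 ≈ -0.31250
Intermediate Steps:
y(l) = 1
W(P, J) = 2*P*(-5 + P) (W(P, J) = (2*P)*(-5 + P) = 2*P*(-5 + P))
h(Z) = 2*Z (h(Z) = 1*Z + Z = Z + Z = 2*Z)
g = -1/16 (g = 2/(-8 + 2*(2*2*(-5 + 2))) = 2/(-8 + 2*(2*2*(-3))) = 2/(-8 + 2*(-12)) = 2/(-8 - 24) = 2/(-32) = 2*(-1/32) = -1/16 ≈ -0.062500)
(g*(-1))*(-5) = -1/16*(-1)*(-5) = (1/16)*(-5) = -5/16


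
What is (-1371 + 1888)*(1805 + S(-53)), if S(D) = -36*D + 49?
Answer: 1944954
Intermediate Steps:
S(D) = 49 - 36*D
(-1371 + 1888)*(1805 + S(-53)) = (-1371 + 1888)*(1805 + (49 - 36*(-53))) = 517*(1805 + (49 + 1908)) = 517*(1805 + 1957) = 517*3762 = 1944954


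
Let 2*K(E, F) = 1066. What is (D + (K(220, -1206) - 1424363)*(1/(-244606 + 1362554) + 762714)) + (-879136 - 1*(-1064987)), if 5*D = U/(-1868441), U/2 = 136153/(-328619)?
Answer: -1863603225567946324186679024251/1716064749598617730 ≈ -1.0860e+12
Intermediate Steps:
U = -272306/328619 (U = 2*(136153/(-328619)) = 2*(136153*(-1/328619)) = 2*(-136153/328619) = -272306/328619 ≈ -0.82864)
K(E, F) = 533 (K(E, F) = (½)*1066 = 533)
D = 272306/3070026064895 (D = (-272306/328619/(-1868441))/5 = (-272306/328619*(-1/1868441))/5 = (⅕)*(272306/614005212979) = 272306/3070026064895 ≈ 8.8698e-8)
(D + (K(220, -1206) - 1424363)*(1/(-244606 + 1362554) + 762714)) + (-879136 - 1*(-1064987)) = (272306/3070026064895 + (533 - 1424363)*(1/(-244606 + 1362554) + 762714)) + (-879136 - 1*(-1064987)) = (272306/3070026064895 - 1423830*(1/1117948 + 762714)) + (-879136 + 1064987) = (272306/3070026064895 - 1423830*(1/1117948 + 762714)) + 185851 = (272306/3070026064895 - 1423830*852674590873/1117948) + 185851 = (272306/3070026064895 - 607031831361351795/558974) + 185851 = -1863603544500296101839382762481/1716064749598617730 + 185851 = -1863603225567946324186679024251/1716064749598617730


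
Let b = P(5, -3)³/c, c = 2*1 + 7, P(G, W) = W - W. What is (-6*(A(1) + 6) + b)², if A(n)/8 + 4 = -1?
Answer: 41616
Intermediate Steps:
P(G, W) = 0
c = 9 (c = 2 + 7 = 9)
A(n) = -40 (A(n) = -32 + 8*(-1) = -32 - 8 = -40)
b = 0 (b = 0³/9 = 0*(⅑) = 0)
(-6*(A(1) + 6) + b)² = (-6*(-40 + 6) + 0)² = (-6*(-34) + 0)² = (204 + 0)² = 204² = 41616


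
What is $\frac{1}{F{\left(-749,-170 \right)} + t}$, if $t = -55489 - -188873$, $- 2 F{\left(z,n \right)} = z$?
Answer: $\frac{2}{267517} \approx 7.4762 \cdot 10^{-6}$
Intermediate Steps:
$F{\left(z,n \right)} = - \frac{z}{2}$
$t = 133384$ ($t = -55489 + 188873 = 133384$)
$\frac{1}{F{\left(-749,-170 \right)} + t} = \frac{1}{\left(- \frac{1}{2}\right) \left(-749\right) + 133384} = \frac{1}{\frac{749}{2} + 133384} = \frac{1}{\frac{267517}{2}} = \frac{2}{267517}$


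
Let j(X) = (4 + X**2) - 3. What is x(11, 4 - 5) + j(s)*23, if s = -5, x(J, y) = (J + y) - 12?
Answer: 596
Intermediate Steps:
x(J, y) = -12 + J + y
j(X) = 1 + X**2
x(11, 4 - 5) + j(s)*23 = (-12 + 11 + (4 - 5)) + (1 + (-5)**2)*23 = (-12 + 11 - 1) + (1 + 25)*23 = -2 + 26*23 = -2 + 598 = 596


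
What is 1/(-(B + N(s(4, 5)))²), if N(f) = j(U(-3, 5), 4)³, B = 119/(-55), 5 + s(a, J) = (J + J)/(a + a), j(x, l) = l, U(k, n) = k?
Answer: -3025/11566801 ≈ -0.00026152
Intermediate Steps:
s(a, J) = -5 + J/a (s(a, J) = -5 + (J + J)/(a + a) = -5 + (2*J)/((2*a)) = -5 + (2*J)*(1/(2*a)) = -5 + J/a)
B = -119/55 (B = 119*(-1/55) = -119/55 ≈ -2.1636)
N(f) = 64 (N(f) = 4³ = 64)
1/(-(B + N(s(4, 5)))²) = 1/(-(-119/55 + 64)²) = 1/(-(3401/55)²) = 1/(-1*11566801/3025) = 1/(-11566801/3025) = -3025/11566801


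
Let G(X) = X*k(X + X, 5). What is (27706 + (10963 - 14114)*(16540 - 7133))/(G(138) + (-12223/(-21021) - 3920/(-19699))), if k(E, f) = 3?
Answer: -12262837486828929/171757552303 ≈ -71396.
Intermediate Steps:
G(X) = 3*X (G(X) = X*3 = 3*X)
(27706 + (10963 - 14114)*(16540 - 7133))/(G(138) + (-12223/(-21021) - 3920/(-19699))) = (27706 + (10963 - 14114)*(16540 - 7133))/(3*138 + (-12223/(-21021) - 3920/(-19699))) = (27706 - 3151*9407)/(414 + (-12223*(-1/21021) - 3920*(-1/19699))) = (27706 - 29641457)/(414 + (12223/21021 + 3920/19699)) = -29613751/(414 + 323183197/414092679) = -29613751/171757552303/414092679 = -29613751*414092679/171757552303 = -12262837486828929/171757552303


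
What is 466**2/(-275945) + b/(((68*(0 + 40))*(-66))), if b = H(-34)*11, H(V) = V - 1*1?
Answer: -706865569/900684480 ≈ -0.78481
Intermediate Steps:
H(V) = -1 + V (H(V) = V - 1 = -1 + V)
b = -385 (b = (-1 - 34)*11 = -35*11 = -385)
466**2/(-275945) + b/(((68*(0 + 40))*(-66))) = 466**2/(-275945) - 385*(-1/(4488*(0 + 40))) = 217156*(-1/275945) - 385/((68*40)*(-66)) = -217156/275945 - 385/(2720*(-66)) = -217156/275945 - 385/(-179520) = -217156/275945 - 385*(-1/179520) = -217156/275945 + 7/3264 = -706865569/900684480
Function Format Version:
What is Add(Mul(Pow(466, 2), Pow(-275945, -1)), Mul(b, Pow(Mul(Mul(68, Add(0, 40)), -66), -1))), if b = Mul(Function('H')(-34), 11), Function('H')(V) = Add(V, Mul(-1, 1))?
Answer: Rational(-706865569, 900684480) ≈ -0.78481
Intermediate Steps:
Function('H')(V) = Add(-1, V) (Function('H')(V) = Add(V, -1) = Add(-1, V))
b = -385 (b = Mul(Add(-1, -34), 11) = Mul(-35, 11) = -385)
Add(Mul(Pow(466, 2), Pow(-275945, -1)), Mul(b, Pow(Mul(Mul(68, Add(0, 40)), -66), -1))) = Add(Mul(Pow(466, 2), Pow(-275945, -1)), Mul(-385, Pow(Mul(Mul(68, Add(0, 40)), -66), -1))) = Add(Mul(217156, Rational(-1, 275945)), Mul(-385, Pow(Mul(Mul(68, 40), -66), -1))) = Add(Rational(-217156, 275945), Mul(-385, Pow(Mul(2720, -66), -1))) = Add(Rational(-217156, 275945), Mul(-385, Pow(-179520, -1))) = Add(Rational(-217156, 275945), Mul(-385, Rational(-1, 179520))) = Add(Rational(-217156, 275945), Rational(7, 3264)) = Rational(-706865569, 900684480)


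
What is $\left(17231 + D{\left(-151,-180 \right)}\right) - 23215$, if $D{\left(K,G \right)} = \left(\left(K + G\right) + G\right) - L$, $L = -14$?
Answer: $-6481$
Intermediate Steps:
$D{\left(K,G \right)} = 14 + K + 2 G$ ($D{\left(K,G \right)} = \left(\left(K + G\right) + G\right) - -14 = \left(\left(G + K\right) + G\right) + 14 = \left(K + 2 G\right) + 14 = 14 + K + 2 G$)
$\left(17231 + D{\left(-151,-180 \right)}\right) - 23215 = \left(17231 + \left(14 - 151 + 2 \left(-180\right)\right)\right) - 23215 = \left(17231 - 497\right) - 23215 = 16734 - 23215 = -6481$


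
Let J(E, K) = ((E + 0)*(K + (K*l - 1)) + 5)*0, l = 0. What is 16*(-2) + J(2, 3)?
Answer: -32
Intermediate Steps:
J(E, K) = 0 (J(E, K) = ((E + 0)*(K + (K*0 - 1)) + 5)*0 = (E*(K + (0 - 1)) + 5)*0 = (E*(K - 1) + 5)*0 = (E*(-1 + K) + 5)*0 = (5 + E*(-1 + K))*0 = 0)
16*(-2) + J(2, 3) = 16*(-2) + 0 = -32 + 0 = -32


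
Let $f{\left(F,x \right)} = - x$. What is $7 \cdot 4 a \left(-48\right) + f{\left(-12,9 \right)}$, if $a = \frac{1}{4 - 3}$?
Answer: $-1353$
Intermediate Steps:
$a = 1$ ($a = 1^{-1} = 1$)
$7 \cdot 4 a \left(-48\right) + f{\left(-12,9 \right)} = 7 \cdot 4 \cdot 1 \left(-48\right) - 9 = 28 \cdot 1 \left(-48\right) - 9 = 28 \left(-48\right) - 9 = -1344 - 9 = -1353$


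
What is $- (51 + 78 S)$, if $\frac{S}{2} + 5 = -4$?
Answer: $1353$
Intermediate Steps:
$S = -18$ ($S = -10 + 2 \left(-4\right) = -10 - 8 = -18$)
$- (51 + 78 S) = - (51 + 78 \left(-18\right)) = - (51 - 1404) = \left(-1\right) \left(-1353\right) = 1353$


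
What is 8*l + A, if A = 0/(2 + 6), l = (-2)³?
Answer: -64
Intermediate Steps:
l = -8
A = 0 (A = 0/8 = 0*(⅛) = 0)
8*l + A = 8*(-8) + 0 = -64 + 0 = -64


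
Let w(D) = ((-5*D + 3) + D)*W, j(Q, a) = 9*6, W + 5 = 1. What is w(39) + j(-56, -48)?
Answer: 666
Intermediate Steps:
W = -4 (W = -5 + 1 = -4)
j(Q, a) = 54
w(D) = -12 + 16*D (w(D) = ((-5*D + 3) + D)*(-4) = ((3 - 5*D) + D)*(-4) = (3 - 4*D)*(-4) = -12 + 16*D)
w(39) + j(-56, -48) = (-12 + 16*39) + 54 = (-12 + 624) + 54 = 612 + 54 = 666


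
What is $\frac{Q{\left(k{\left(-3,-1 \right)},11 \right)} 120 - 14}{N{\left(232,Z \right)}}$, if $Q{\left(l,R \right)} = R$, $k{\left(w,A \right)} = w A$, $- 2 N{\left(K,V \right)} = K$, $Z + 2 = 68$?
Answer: $- \frac{653}{58} \approx -11.259$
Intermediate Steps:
$Z = 66$ ($Z = -2 + 68 = 66$)
$N{\left(K,V \right)} = - \frac{K}{2}$
$k{\left(w,A \right)} = A w$
$\frac{Q{\left(k{\left(-3,-1 \right)},11 \right)} 120 - 14}{N{\left(232,Z \right)}} = \frac{11 \cdot 120 - 14}{\left(- \frac{1}{2}\right) 232} = \frac{1320 - 14}{-116} = 1306 \left(- \frac{1}{116}\right) = - \frac{653}{58}$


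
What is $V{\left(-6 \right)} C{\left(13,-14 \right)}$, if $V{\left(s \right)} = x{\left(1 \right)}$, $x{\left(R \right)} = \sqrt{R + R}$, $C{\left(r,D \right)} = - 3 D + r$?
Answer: $55 \sqrt{2} \approx 77.782$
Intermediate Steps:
$C{\left(r,D \right)} = r - 3 D$
$x{\left(R \right)} = \sqrt{2} \sqrt{R}$ ($x{\left(R \right)} = \sqrt{2 R} = \sqrt{2} \sqrt{R}$)
$V{\left(s \right)} = \sqrt{2}$ ($V{\left(s \right)} = \sqrt{2} \sqrt{1} = \sqrt{2} \cdot 1 = \sqrt{2}$)
$V{\left(-6 \right)} C{\left(13,-14 \right)} = \sqrt{2} \left(13 - -42\right) = \sqrt{2} \left(13 + 42\right) = \sqrt{2} \cdot 55 = 55 \sqrt{2}$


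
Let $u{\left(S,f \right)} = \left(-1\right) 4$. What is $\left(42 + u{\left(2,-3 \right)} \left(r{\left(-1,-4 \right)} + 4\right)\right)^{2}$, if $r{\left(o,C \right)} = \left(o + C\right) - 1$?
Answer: $2500$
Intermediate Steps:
$u{\left(S,f \right)} = -4$
$r{\left(o,C \right)} = -1 + C + o$ ($r{\left(o,C \right)} = \left(C + o\right) - 1 = -1 + C + o$)
$\left(42 + u{\left(2,-3 \right)} \left(r{\left(-1,-4 \right)} + 4\right)\right)^{2} = \left(42 - 4 \left(\left(-1 - 4 - 1\right) + 4\right)\right)^{2} = \left(42 - 4 \left(-6 + 4\right)\right)^{2} = \left(42 - -8\right)^{2} = \left(42 + 8\right)^{2} = 50^{2} = 2500$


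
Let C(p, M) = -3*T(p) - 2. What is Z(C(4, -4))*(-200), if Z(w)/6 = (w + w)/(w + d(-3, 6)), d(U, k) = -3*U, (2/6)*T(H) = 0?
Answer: 4800/7 ≈ 685.71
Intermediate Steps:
T(H) = 0 (T(H) = 3*0 = 0)
C(p, M) = -2 (C(p, M) = -3*0 - 2 = 0 - 2 = -2)
Z(w) = 12*w/(9 + w) (Z(w) = 6*((w + w)/(w - 3*(-3))) = 6*((2*w)/(w + 9)) = 6*((2*w)/(9 + w)) = 6*(2*w/(9 + w)) = 12*w/(9 + w))
Z(C(4, -4))*(-200) = (12*(-2)/(9 - 2))*(-200) = (12*(-2)/7)*(-200) = (12*(-2)*(⅐))*(-200) = -24/7*(-200) = 4800/7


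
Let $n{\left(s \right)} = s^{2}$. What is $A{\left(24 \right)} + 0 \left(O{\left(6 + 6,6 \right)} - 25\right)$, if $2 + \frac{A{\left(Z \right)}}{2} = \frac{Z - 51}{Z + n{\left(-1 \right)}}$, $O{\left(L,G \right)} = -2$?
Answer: $- \frac{154}{25} \approx -6.16$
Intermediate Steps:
$A{\left(Z \right)} = -4 + \frac{2 \left(-51 + Z\right)}{1 + Z}$ ($A{\left(Z \right)} = -4 + 2 \frac{Z - 51}{Z + \left(-1\right)^{2}} = -4 + 2 \frac{-51 + Z}{Z + 1} = -4 + 2 \frac{-51 + Z}{1 + Z} = -4 + \frac{2 \left(-51 + Z\right)}{1 + Z}$)
$A{\left(24 \right)} + 0 \left(O{\left(6 + 6,6 \right)} - 25\right) = \frac{2 \left(-53 - 24\right)}{1 + 24} + 0 \left(-2 - 25\right) = \frac{2 \left(-53 - 24\right)}{25} + 0 \left(-27\right) = 2 \cdot \frac{1}{25} \left(-77\right) + 0 = - \frac{154}{25} + 0 = - \frac{154}{25}$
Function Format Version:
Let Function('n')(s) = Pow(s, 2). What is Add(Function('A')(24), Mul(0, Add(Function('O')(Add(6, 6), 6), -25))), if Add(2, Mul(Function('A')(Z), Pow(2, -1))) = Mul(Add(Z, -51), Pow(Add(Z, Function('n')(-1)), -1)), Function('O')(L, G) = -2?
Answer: Rational(-154, 25) ≈ -6.1600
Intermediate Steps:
Function('A')(Z) = Add(-4, Mul(2, Pow(Add(1, Z), -1), Add(-51, Z))) (Function('A')(Z) = Add(-4, Mul(2, Mul(Add(Z, -51), Pow(Add(Z, Pow(-1, 2)), -1)))) = Add(-4, Mul(2, Mul(Add(-51, Z), Pow(Add(Z, 1), -1)))) = Add(-4, Mul(2, Mul(Add(-51, Z), Pow(Add(1, Z), -1)))) = Add(-4, Mul(2, Mul(Pow(Add(1, Z), -1), Add(-51, Z)))) = Add(-4, Mul(2, Pow(Add(1, Z), -1), Add(-51, Z))))
Add(Function('A')(24), Mul(0, Add(Function('O')(Add(6, 6), 6), -25))) = Add(Mul(2, Pow(Add(1, 24), -1), Add(-53, Mul(-1, 24))), Mul(0, Add(-2, -25))) = Add(Mul(2, Pow(25, -1), Add(-53, -24)), Mul(0, -27)) = Add(Mul(2, Rational(1, 25), -77), 0) = Add(Rational(-154, 25), 0) = Rational(-154, 25)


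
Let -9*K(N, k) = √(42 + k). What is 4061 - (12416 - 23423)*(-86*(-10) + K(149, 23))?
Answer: 9470081 - 1223*√65 ≈ 9.4602e+6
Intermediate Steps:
K(N, k) = -√(42 + k)/9
4061 - (12416 - 23423)*(-86*(-10) + K(149, 23)) = 4061 - (12416 - 23423)*(-86*(-10) - √(42 + 23)/9) = 4061 - (-11007)*(860 - √65/9) = 4061 - (-9466020 + 1223*√65) = 4061 + (9466020 - 1223*√65) = 9470081 - 1223*√65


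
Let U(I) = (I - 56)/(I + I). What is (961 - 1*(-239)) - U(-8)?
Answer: 1196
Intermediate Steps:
U(I) = (-56 + I)/(2*I) (U(I) = (-56 + I)/((2*I)) = (-56 + I)*(1/(2*I)) = (-56 + I)/(2*I))
(961 - 1*(-239)) - U(-8) = (961 - 1*(-239)) - (-56 - 8)/(2*(-8)) = (961 + 239) - (-1)*(-64)/(2*8) = 1200 - 1*4 = 1200 - 4 = 1196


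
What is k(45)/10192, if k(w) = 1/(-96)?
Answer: -1/978432 ≈ -1.0220e-6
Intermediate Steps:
k(w) = -1/96
k(45)/10192 = -1/96/10192 = -1/96*1/10192 = -1/978432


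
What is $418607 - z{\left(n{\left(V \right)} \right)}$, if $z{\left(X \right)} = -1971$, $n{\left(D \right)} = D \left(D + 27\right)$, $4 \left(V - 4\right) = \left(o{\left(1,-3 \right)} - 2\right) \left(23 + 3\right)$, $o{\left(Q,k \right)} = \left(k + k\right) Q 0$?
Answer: $420578$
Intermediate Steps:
$o{\left(Q,k \right)} = 0$ ($o{\left(Q,k \right)} = 2 k Q 0 = 2 Q k 0 = 0$)
$V = -9$ ($V = 4 + \frac{\left(0 - 2\right) \left(23 + 3\right)}{4} = 4 + \frac{\left(-2\right) 26}{4} = 4 + \frac{1}{4} \left(-52\right) = 4 - 13 = -9$)
$n{\left(D \right)} = D \left(27 + D\right)$
$418607 - z{\left(n{\left(V \right)} \right)} = 418607 - -1971 = 418607 + 1971 = 420578$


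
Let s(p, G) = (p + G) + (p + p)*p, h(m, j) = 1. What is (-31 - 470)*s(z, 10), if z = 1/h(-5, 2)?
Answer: -6513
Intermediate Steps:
z = 1 (z = 1/1 = 1)
s(p, G) = G + p + 2*p² (s(p, G) = (G + p) + (2*p)*p = (G + p) + 2*p² = G + p + 2*p²)
(-31 - 470)*s(z, 10) = (-31 - 470)*(10 + 1 + 2*1²) = -501*(10 + 1 + 2*1) = -501*(10 + 1 + 2) = -501*13 = -6513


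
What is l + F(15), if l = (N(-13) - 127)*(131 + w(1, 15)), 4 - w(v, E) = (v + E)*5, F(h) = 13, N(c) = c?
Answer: -7687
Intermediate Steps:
w(v, E) = 4 - 5*E - 5*v (w(v, E) = 4 - (v + E)*5 = 4 - (E + v)*5 = 4 - (5*E + 5*v) = 4 + (-5*E - 5*v) = 4 - 5*E - 5*v)
l = -7700 (l = (-13 - 127)*(131 + (4 - 5*15 - 5*1)) = -140*(131 + (4 - 75 - 5)) = -140*(131 - 76) = -140*55 = -7700)
l + F(15) = -7700 + 13 = -7687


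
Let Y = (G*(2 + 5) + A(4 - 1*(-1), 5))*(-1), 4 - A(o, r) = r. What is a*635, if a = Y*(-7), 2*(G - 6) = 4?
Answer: 244475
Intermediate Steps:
G = 8 (G = 6 + (1/2)*4 = 6 + 2 = 8)
A(o, r) = 4 - r
Y = -55 (Y = (8*(2 + 5) + (4 - 1*5))*(-1) = (8*7 + (4 - 5))*(-1) = (56 - 1)*(-1) = 55*(-1) = -55)
a = 385 (a = -55*(-7) = 385)
a*635 = 385*635 = 244475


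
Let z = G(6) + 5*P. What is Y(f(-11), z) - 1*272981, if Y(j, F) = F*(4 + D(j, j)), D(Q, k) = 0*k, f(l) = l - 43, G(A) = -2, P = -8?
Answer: -273149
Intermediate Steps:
f(l) = -43 + l
D(Q, k) = 0
z = -42 (z = -2 + 5*(-8) = -2 - 40 = -42)
Y(j, F) = 4*F (Y(j, F) = F*(4 + 0) = F*4 = 4*F)
Y(f(-11), z) - 1*272981 = 4*(-42) - 1*272981 = -168 - 272981 = -273149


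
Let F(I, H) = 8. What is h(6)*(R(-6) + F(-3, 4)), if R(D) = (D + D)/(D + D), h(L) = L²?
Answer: 324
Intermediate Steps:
R(D) = 1 (R(D) = (2*D)/((2*D)) = (2*D)*(1/(2*D)) = 1)
h(6)*(R(-6) + F(-3, 4)) = 6²*(1 + 8) = 36*9 = 324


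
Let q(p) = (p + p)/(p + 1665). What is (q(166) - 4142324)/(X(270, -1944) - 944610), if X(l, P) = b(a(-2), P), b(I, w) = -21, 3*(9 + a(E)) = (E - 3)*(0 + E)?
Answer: 842732768/192179929 ≈ 4.3851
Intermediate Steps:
a(E) = -9 + E*(-3 + E)/3 (a(E) = -9 + ((E - 3)*(0 + E))/3 = -9 + ((-3 + E)*E)/3 = -9 + (E*(-3 + E))/3 = -9 + E*(-3 + E)/3)
q(p) = 2*p/(1665 + p) (q(p) = (2*p)/(1665 + p) = 2*p/(1665 + p))
X(l, P) = -21
(q(166) - 4142324)/(X(270, -1944) - 944610) = (2*166/(1665 + 166) - 4142324)/(-21 - 944610) = (2*166/1831 - 4142324)/(-944631) = (2*166*(1/1831) - 4142324)*(-1/944631) = (332/1831 - 4142324)*(-1/944631) = -7584594912/1831*(-1/944631) = 842732768/192179929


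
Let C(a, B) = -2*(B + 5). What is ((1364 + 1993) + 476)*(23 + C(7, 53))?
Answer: -356469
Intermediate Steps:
C(a, B) = -10 - 2*B (C(a, B) = -2*(5 + B) = -10 - 2*B)
((1364 + 1993) + 476)*(23 + C(7, 53)) = ((1364 + 1993) + 476)*(23 + (-10 - 2*53)) = (3357 + 476)*(23 + (-10 - 106)) = 3833*(23 - 116) = 3833*(-93) = -356469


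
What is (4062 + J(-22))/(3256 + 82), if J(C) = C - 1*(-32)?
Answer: 2036/1669 ≈ 1.2199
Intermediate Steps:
J(C) = 32 + C (J(C) = C + 32 = 32 + C)
(4062 + J(-22))/(3256 + 82) = (4062 + (32 - 22))/(3256 + 82) = (4062 + 10)/3338 = 4072*(1/3338) = 2036/1669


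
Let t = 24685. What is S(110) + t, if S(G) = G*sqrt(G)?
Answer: 24685 + 110*sqrt(110) ≈ 25839.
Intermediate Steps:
S(G) = G**(3/2)
S(110) + t = 110**(3/2) + 24685 = 110*sqrt(110) + 24685 = 24685 + 110*sqrt(110)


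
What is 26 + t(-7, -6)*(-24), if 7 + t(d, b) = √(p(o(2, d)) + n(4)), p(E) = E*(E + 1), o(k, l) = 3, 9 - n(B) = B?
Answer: 194 - 24*√17 ≈ 95.045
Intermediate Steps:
n(B) = 9 - B
p(E) = E*(1 + E)
t(d, b) = -7 + √17 (t(d, b) = -7 + √(3*(1 + 3) + (9 - 1*4)) = -7 + √(3*4 + (9 - 4)) = -7 + √(12 + 5) = -7 + √17)
26 + t(-7, -6)*(-24) = 26 + (-7 + √17)*(-24) = 26 + (168 - 24*√17) = 194 - 24*√17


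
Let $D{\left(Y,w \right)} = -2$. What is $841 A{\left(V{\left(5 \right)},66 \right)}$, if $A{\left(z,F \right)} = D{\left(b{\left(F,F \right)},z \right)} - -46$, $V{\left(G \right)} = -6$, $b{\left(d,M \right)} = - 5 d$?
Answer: $37004$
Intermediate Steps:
$A{\left(z,F \right)} = 44$ ($A{\left(z,F \right)} = -2 - -46 = -2 + 46 = 44$)
$841 A{\left(V{\left(5 \right)},66 \right)} = 841 \cdot 44 = 37004$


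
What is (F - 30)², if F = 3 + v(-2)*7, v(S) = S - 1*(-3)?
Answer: 400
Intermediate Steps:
v(S) = 3 + S (v(S) = S + 3 = 3 + S)
F = 10 (F = 3 + (3 - 2)*7 = 3 + 1*7 = 3 + 7 = 10)
(F - 30)² = (10 - 30)² = (-20)² = 400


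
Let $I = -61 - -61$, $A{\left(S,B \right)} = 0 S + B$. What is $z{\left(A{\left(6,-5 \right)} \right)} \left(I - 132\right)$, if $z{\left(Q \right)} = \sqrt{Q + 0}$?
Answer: $- 132 i \sqrt{5} \approx - 295.16 i$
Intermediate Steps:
$A{\left(S,B \right)} = B$ ($A{\left(S,B \right)} = 0 + B = B$)
$I = 0$ ($I = -61 + 61 = 0$)
$z{\left(Q \right)} = \sqrt{Q}$
$z{\left(A{\left(6,-5 \right)} \right)} \left(I - 132\right) = \sqrt{-5} \left(0 - 132\right) = i \sqrt{5} \left(-132\right) = - 132 i \sqrt{5}$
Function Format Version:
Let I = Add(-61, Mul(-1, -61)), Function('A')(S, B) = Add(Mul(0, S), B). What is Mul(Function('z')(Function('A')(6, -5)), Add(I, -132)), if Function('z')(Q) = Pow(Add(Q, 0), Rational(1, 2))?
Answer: Mul(-132, I, Pow(5, Rational(1, 2))) ≈ Mul(-295.16, I)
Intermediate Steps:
Function('A')(S, B) = B (Function('A')(S, B) = Add(0, B) = B)
I = 0 (I = Add(-61, 61) = 0)
Function('z')(Q) = Pow(Q, Rational(1, 2))
Mul(Function('z')(Function('A')(6, -5)), Add(I, -132)) = Mul(Pow(-5, Rational(1, 2)), Add(0, -132)) = Mul(Mul(I, Pow(5, Rational(1, 2))), -132) = Mul(-132, I, Pow(5, Rational(1, 2)))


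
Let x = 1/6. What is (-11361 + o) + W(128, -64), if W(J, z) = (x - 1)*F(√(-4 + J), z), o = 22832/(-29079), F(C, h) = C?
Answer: -330389351/29079 - 5*√31/3 ≈ -11371.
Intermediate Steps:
o = -22832/29079 (o = 22832*(-1/29079) = -22832/29079 ≈ -0.78517)
x = ⅙ ≈ 0.16667
W(J, z) = -5*√(-4 + J)/6 (W(J, z) = (⅙ - 1)*√(-4 + J) = -5*√(-4 + J)/6)
(-11361 + o) + W(128, -64) = (-11361 - 22832/29079) - 5*√(-4 + 128)/6 = -330389351/29079 - 5*√31/3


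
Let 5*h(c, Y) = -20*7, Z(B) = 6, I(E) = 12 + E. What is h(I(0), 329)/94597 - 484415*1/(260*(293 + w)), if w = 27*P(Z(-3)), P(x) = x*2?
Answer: -9165739503/3035050148 ≈ -3.0200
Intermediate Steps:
h(c, Y) = -28 (h(c, Y) = (-20*7)/5 = (1/5)*(-140) = -28)
P(x) = 2*x
w = 324 (w = 27*(2*6) = 27*12 = 324)
h(I(0), 329)/94597 - 484415*1/(260*(293 + w)) = -28/94597 - 484415*1/(260*(293 + 324)) = -28*1/94597 - 484415/(617*260) = -28/94597 - 484415/160420 = -28/94597 - 484415*1/160420 = -28/94597 - 96883/32084 = -9165739503/3035050148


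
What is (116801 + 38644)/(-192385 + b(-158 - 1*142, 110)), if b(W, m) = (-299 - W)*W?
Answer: -31089/38537 ≈ -0.80673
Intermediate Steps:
b(W, m) = W*(-299 - W)
(116801 + 38644)/(-192385 + b(-158 - 1*142, 110)) = (116801 + 38644)/(-192385 - (-158 - 1*142)*(299 + (-158 - 1*142))) = 155445/(-192385 - (-158 - 142)*(299 + (-158 - 142))) = 155445/(-192385 - 1*(-300)*(299 - 300)) = 155445/(-192385 - 1*(-300)*(-1)) = 155445/(-192385 - 300) = 155445/(-192685) = 155445*(-1/192685) = -31089/38537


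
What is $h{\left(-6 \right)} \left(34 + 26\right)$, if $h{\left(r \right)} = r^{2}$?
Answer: $2160$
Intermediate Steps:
$h{\left(-6 \right)} \left(34 + 26\right) = \left(-6\right)^{2} \left(34 + 26\right) = 36 \cdot 60 = 2160$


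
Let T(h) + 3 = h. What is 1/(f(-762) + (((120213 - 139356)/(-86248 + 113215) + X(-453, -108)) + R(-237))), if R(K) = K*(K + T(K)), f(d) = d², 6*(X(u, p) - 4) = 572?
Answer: 26967/18709478710 ≈ 1.4414e-6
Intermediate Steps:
X(u, p) = 298/3 (X(u, p) = 4 + (⅙)*572 = 4 + 286/3 = 298/3)
T(h) = -3 + h
R(K) = K*(-3 + 2*K) (R(K) = K*(K + (-3 + K)) = K*(-3 + 2*K))
1/(f(-762) + (((120213 - 139356)/(-86248 + 113215) + X(-453, -108)) + R(-237))) = 1/((-762)² + (((120213 - 139356)/(-86248 + 113215) + 298/3) - 237*(-3 + 2*(-237)))) = 1/(580644 + ((-19143/26967 + 298/3) - 237*(-3 - 474))) = 1/(580644 + ((-19143*1/26967 + 298/3) - 237*(-477))) = 1/(580644 + ((-6381/8989 + 298/3) + 113049)) = 1/(580644 + (2659579/26967 + 113049)) = 1/(580644 + 3051251962/26967) = 1/(18709478710/26967) = 26967/18709478710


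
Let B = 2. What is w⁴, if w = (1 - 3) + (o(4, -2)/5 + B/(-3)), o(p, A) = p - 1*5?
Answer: 3418801/50625 ≈ 67.532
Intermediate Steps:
o(p, A) = -5 + p (o(p, A) = p - 5 = -5 + p)
w = -43/15 (w = (1 - 3) + ((-5 + 4)/5 + 2/(-3)) = -2 + (-1*⅕ + 2*(-⅓)) = -2 + (-⅕ - ⅔) = -2 - 13/15 = -43/15 ≈ -2.8667)
w⁴ = (-43/15)⁴ = 3418801/50625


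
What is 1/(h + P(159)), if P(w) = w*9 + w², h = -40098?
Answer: -1/13386 ≈ -7.4705e-5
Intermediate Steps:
P(w) = w² + 9*w (P(w) = 9*w + w² = w² + 9*w)
1/(h + P(159)) = 1/(-40098 + 159*(9 + 159)) = 1/(-40098 + 159*168) = 1/(-40098 + 26712) = 1/(-13386) = -1/13386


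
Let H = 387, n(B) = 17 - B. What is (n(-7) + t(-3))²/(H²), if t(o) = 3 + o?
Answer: 64/16641 ≈ 0.0038459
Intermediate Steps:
(n(-7) + t(-3))²/(H²) = ((17 - 1*(-7)) + (3 - 3))²/(387²) = ((17 + 7) + 0)²/149769 = (24 + 0)²*(1/149769) = 24²*(1/149769) = 576*(1/149769) = 64/16641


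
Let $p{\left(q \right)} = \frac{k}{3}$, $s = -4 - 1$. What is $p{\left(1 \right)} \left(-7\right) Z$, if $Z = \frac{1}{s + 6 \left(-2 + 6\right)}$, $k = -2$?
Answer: $\frac{14}{57} \approx 0.24561$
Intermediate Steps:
$s = -5$ ($s = -4 - 1 = -5$)
$Z = \frac{1}{19}$ ($Z = \frac{1}{-5 + 6 \left(-2 + 6\right)} = \frac{1}{-5 + 6 \cdot 4} = \frac{1}{-5 + 24} = \frac{1}{19} \approx 0.052632$)
$p{\left(q \right)} = - \frac{2}{3}$
$p{\left(1 \right)} \left(-7\right) Z = \left(- \frac{2}{3}\right) \left(-7\right) \frac{1}{19} = \frac{14}{3} \cdot \frac{1}{19} = \frac{14}{57}$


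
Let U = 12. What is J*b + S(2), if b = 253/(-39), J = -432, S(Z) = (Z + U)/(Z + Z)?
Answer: 72955/26 ≈ 2806.0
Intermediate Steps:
S(Z) = (12 + Z)/(2*Z) (S(Z) = (Z + 12)/(Z + Z) = (12 + Z)/((2*Z)) = (12 + Z)*(1/(2*Z)) = (12 + Z)/(2*Z))
b = -253/39 (b = 253*(-1/39) = -253/39 ≈ -6.4872)
J*b + S(2) = -432*(-253/39) + (½)*(12 + 2)/2 = 36432/13 + (½)*(½)*14 = 36432/13 + 7/2 = 72955/26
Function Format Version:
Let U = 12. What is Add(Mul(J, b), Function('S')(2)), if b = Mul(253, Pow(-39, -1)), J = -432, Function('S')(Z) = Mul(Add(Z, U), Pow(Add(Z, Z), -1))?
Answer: Rational(72955, 26) ≈ 2806.0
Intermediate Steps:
Function('S')(Z) = Mul(Rational(1, 2), Pow(Z, -1), Add(12, Z)) (Function('S')(Z) = Mul(Add(Z, 12), Pow(Add(Z, Z), -1)) = Mul(Add(12, Z), Pow(Mul(2, Z), -1)) = Mul(Add(12, Z), Mul(Rational(1, 2), Pow(Z, -1))) = Mul(Rational(1, 2), Pow(Z, -1), Add(12, Z)))
b = Rational(-253, 39) (b = Mul(253, Rational(-1, 39)) = Rational(-253, 39) ≈ -6.4872)
Add(Mul(J, b), Function('S')(2)) = Add(Mul(-432, Rational(-253, 39)), Mul(Rational(1, 2), Pow(2, -1), Add(12, 2))) = Add(Rational(36432, 13), Mul(Rational(1, 2), Rational(1, 2), 14)) = Add(Rational(36432, 13), Rational(7, 2)) = Rational(72955, 26)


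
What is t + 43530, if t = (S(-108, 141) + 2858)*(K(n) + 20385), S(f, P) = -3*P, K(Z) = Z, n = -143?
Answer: 49332800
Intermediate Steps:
t = 49289270 (t = (-3*141 + 2858)*(-143 + 20385) = (-423 + 2858)*20242 = 2435*20242 = 49289270)
t + 43530 = 49289270 + 43530 = 49332800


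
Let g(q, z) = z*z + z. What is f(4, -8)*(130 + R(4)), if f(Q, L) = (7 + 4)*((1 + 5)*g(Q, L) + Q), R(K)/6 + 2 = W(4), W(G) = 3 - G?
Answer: 418880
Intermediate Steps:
g(q, z) = z + z² (g(q, z) = z² + z = z + z²)
R(K) = -18 (R(K) = -12 + 6*(3 - 1*4) = -12 + 6*(3 - 4) = -12 + 6*(-1) = -12 - 6 = -18)
f(Q, L) = 11*Q + 66*L*(1 + L) (f(Q, L) = (7 + 4)*((1 + 5)*(L*(1 + L)) + Q) = 11*(6*(L*(1 + L)) + Q) = 11*(6*L*(1 + L) + Q) = 11*(Q + 6*L*(1 + L)) = 11*Q + 66*L*(1 + L))
f(4, -8)*(130 + R(4)) = (11*4 + 66*(-8)*(1 - 8))*(130 - 18) = (44 + 66*(-8)*(-7))*112 = (44 + 3696)*112 = 3740*112 = 418880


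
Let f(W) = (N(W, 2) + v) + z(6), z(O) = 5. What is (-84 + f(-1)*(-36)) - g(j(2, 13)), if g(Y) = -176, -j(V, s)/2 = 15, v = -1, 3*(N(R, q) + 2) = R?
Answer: 32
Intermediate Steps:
N(R, q) = -2 + R/3
j(V, s) = -30 (j(V, s) = -2*15 = -30)
f(W) = 2 + W/3 (f(W) = ((-2 + W/3) - 1) + 5 = (-3 + W/3) + 5 = 2 + W/3)
(-84 + f(-1)*(-36)) - g(j(2, 13)) = (-84 + (2 + (⅓)*(-1))*(-36)) - 1*(-176) = (-84 + (2 - ⅓)*(-36)) + 176 = (-84 + (5/3)*(-36)) + 176 = (-84 - 60) + 176 = -144 + 176 = 32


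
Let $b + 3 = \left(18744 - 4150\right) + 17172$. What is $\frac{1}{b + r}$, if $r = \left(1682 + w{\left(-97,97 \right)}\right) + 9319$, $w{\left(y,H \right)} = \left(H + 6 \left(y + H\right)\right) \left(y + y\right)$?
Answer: $\frac{1}{23946} \approx 4.1761 \cdot 10^{-5}$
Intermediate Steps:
$w{\left(y,H \right)} = 2 y \left(6 y + 7 H\right)$ ($w{\left(y,H \right)} = \left(H + 6 \left(H + y\right)\right) 2 y = \left(H + \left(6 H + 6 y\right)\right) 2 y = \left(6 y + 7 H\right) 2 y = 2 y \left(6 y + 7 H\right)$)
$r = -7817$ ($r = \left(1682 + 2 \left(-97\right) \left(6 \left(-97\right) + 7 \cdot 97\right)\right) + 9319 = \left(1682 + 2 \left(-97\right) \left(-582 + 679\right)\right) + 9319 = \left(1682 + 2 \left(-97\right) 97\right) + 9319 = \left(1682 - 18818\right) + 9319 = -17136 + 9319 = -7817$)
$b = 31763$ ($b = -3 + \left(\left(18744 - 4150\right) + 17172\right) = -3 + \left(14594 + 17172\right) = -3 + 31766 = 31763$)
$\frac{1}{b + r} = \frac{1}{31763 - 7817} = \frac{1}{23946}$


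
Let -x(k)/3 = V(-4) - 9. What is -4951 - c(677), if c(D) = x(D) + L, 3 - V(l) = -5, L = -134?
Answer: -4820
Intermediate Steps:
V(l) = 8 (V(l) = 3 - 1*(-5) = 3 + 5 = 8)
x(k) = 3 (x(k) = -3*(8 - 9) = -3*(-1) = 3)
c(D) = -131 (c(D) = 3 - 134 = -131)
-4951 - c(677) = -4951 - 1*(-131) = -4951 + 131 = -4820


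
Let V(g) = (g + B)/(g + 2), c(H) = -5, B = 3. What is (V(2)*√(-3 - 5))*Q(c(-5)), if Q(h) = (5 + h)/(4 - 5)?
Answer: 0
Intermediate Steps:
V(g) = (3 + g)/(2 + g) (V(g) = (g + 3)/(g + 2) = (3 + g)/(2 + g))
Q(h) = -5 - h (Q(h) = (5 + h)/(-1) = (5 + h)*(-1) = -5 - h)
(V(2)*√(-3 - 5))*Q(c(-5)) = (((3 + 2)/(2 + 2))*√(-3 - 5))*(-5 - 1*(-5)) = ((5/4)*√(-8))*(-5 + 5) = (((¼)*5)*(2*I*√2))*0 = (5*(2*I*√2)/4)*0 = (5*I*√2/2)*0 = 0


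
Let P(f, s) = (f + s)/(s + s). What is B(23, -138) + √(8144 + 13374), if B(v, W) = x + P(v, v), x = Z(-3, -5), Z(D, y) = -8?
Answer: -7 + √21518 ≈ 139.69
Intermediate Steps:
x = -8
P(f, s) = (f + s)/(2*s) (P(f, s) = (f + s)/((2*s)) = (f + s)*(1/(2*s)) = (f + s)/(2*s))
B(v, W) = -7 (B(v, W) = -8 + (v + v)/(2*v) = -8 + (2*v)/(2*v) = -8 + 1 = -7)
B(23, -138) + √(8144 + 13374) = -7 + √(8144 + 13374) = -7 + √21518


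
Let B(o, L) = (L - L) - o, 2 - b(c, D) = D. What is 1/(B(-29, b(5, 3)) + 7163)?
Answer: 1/7192 ≈ 0.00013904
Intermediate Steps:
b(c, D) = 2 - D
B(o, L) = -o (B(o, L) = 0 - o = -o)
1/(B(-29, b(5, 3)) + 7163) = 1/(-1*(-29) + 7163) = 1/(29 + 7163) = 1/7192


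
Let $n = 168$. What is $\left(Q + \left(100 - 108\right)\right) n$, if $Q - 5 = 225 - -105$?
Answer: $54936$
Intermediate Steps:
$Q = 335$ ($Q = 5 + \left(225 - -105\right) = 5 + \left(225 + 105\right) = 5 + 330 = 335$)
$\left(Q + \left(100 - 108\right)\right) n = \left(335 + \left(100 - 108\right)\right) 168 = \left(335 - 8\right) 168 = 327 \cdot 168 = 54936$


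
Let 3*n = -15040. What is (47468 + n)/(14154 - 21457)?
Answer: -127364/21909 ≈ -5.8133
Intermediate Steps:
n = -15040/3 (n = (1/3)*(-15040) = -15040/3 ≈ -5013.3)
(47468 + n)/(14154 - 21457) = (47468 - 15040/3)/(14154 - 21457) = (127364/3)/(-7303) = (127364/3)*(-1/7303) = -127364/21909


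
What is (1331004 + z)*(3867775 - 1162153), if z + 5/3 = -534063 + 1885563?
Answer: 7257837328118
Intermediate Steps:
z = 4054495/3 (z = -5/3 + (-534063 + 1885563) = -5/3 + 1351500 = 4054495/3 ≈ 1.3515e+6)
(1331004 + z)*(3867775 - 1162153) = (1331004 + 4054495/3)*(3867775 - 1162153) = (8047507/3)*2705622 = 7257837328118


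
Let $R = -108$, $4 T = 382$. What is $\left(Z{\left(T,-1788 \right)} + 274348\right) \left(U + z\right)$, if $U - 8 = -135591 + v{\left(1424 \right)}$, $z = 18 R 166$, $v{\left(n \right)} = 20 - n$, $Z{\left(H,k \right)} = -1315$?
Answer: $-125510812803$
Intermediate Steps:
$T = \frac{191}{2}$ ($T = \frac{1}{4} \cdot 382 = \frac{191}{2} \approx 95.5$)
$z = -322704$ ($z = 18 \left(-108\right) 166 = \left(-1944\right) 166 = -322704$)
$U = -136987$ ($U = 8 + \left(-135591 + \left(20 - 1424\right)\right) = 8 - 136995 = -136987$)
$\left(Z{\left(T,-1788 \right)} + 274348\right) \left(U + z\right) = \left(-1315 + 274348\right) \left(-136987 - 322704\right) = 273033 \left(-459691\right) = -125510812803$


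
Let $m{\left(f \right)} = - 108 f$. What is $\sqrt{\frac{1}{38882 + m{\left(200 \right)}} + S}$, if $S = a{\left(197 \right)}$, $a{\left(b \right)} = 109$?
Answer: $\frac{\sqrt{32554777398}}{17282} \approx 10.44$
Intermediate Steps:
$S = 109$
$\sqrt{\frac{1}{38882 + m{\left(200 \right)}} + S} = \sqrt{\frac{1}{38882 - 21600} + 109} = \sqrt{\frac{1}{17282} + 109} = \sqrt{\frac{1883739}{17282}} = \frac{\sqrt{32554777398}}{17282}$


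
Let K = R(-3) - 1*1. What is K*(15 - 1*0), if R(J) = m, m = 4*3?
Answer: 165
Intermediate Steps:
m = 12
R(J) = 12
K = 11 (K = 12 - 1*1 = 12 - 1 = 11)
K*(15 - 1*0) = 11*(15 - 1*0) = 11*(15 + 0) = 11*15 = 165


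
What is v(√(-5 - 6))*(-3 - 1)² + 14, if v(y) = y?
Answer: 14 + 16*I*√11 ≈ 14.0 + 53.066*I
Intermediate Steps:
v(√(-5 - 6))*(-3 - 1)² + 14 = √(-5 - 6)*(-3 - 1)² + 14 = √(-11)*(-4)² + 14 = (I*√11)*16 + 14 = 16*I*√11 + 14 = 14 + 16*I*√11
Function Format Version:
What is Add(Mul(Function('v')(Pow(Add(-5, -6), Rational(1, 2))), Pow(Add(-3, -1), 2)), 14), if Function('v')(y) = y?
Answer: Add(14, Mul(16, I, Pow(11, Rational(1, 2)))) ≈ Add(14.000, Mul(53.066, I))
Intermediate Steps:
Add(Mul(Function('v')(Pow(Add(-5, -6), Rational(1, 2))), Pow(Add(-3, -1), 2)), 14) = Add(Mul(Pow(Add(-5, -6), Rational(1, 2)), Pow(Add(-3, -1), 2)), 14) = Add(Mul(Pow(-11, Rational(1, 2)), Pow(-4, 2)), 14) = Add(Mul(Mul(I, Pow(11, Rational(1, 2))), 16), 14) = Add(Mul(16, I, Pow(11, Rational(1, 2))), 14) = Add(14, Mul(16, I, Pow(11, Rational(1, 2))))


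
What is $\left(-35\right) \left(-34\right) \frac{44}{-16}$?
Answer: $- \frac{6545}{2} \approx -3272.5$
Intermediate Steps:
$\left(-35\right) \left(-34\right) \frac{44}{-16} = 1190 \cdot 44 \left(- \frac{1}{16}\right) = 1190 \left(- \frac{11}{4}\right) = - \frac{6545}{2}$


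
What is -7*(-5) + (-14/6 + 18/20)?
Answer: 1007/30 ≈ 33.567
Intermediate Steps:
-7*(-5) + (-14/6 + 18/20) = 35 + (-14*⅙ + 18*(1/20)) = 35 + (-7/3 + 9/10) = 35 - 43/30 = 1007/30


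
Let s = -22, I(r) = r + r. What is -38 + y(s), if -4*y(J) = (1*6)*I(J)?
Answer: 28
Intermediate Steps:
I(r) = 2*r
y(J) = -3*J (y(J) = -1*6*2*J/4 = -3*2*J/2 = -3*J)
-38 + y(s) = -38 - 3*(-22) = -38 + 66 = 28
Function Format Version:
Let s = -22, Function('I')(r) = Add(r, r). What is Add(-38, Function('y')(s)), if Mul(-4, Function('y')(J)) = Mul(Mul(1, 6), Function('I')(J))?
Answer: 28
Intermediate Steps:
Function('I')(r) = Mul(2, r)
Function('y')(J) = Mul(-3, J) (Function('y')(J) = Mul(Rational(-1, 4), Mul(Mul(1, 6), Mul(2, J))) = Mul(Rational(-1, 4), Mul(6, Mul(2, J))) = Mul(Rational(-1, 4), Mul(12, J)) = Mul(-3, J))
Add(-38, Function('y')(s)) = Add(-38, Mul(-3, -22)) = Add(-38, 66) = 28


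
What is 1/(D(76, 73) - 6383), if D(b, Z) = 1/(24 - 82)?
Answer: -58/370215 ≈ -0.00015667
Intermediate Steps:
D(b, Z) = -1/58 (D(b, Z) = 1/(-58) = -1/58)
1/(D(76, 73) - 6383) = 1/(-1/58 - 6383) = 1/(-370215/58) = -58/370215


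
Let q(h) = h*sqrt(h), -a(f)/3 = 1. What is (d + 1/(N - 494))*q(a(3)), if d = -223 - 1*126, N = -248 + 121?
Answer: 216730*I*sqrt(3)/207 ≈ 1813.5*I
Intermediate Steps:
a(f) = -3 (a(f) = -3*1 = -3)
q(h) = h**(3/2)
N = -127
d = -349 (d = -223 - 126 = -349)
(d + 1/(N - 494))*q(a(3)) = (-349 + 1/(-127 - 494))*(-3)**(3/2) = (-349 + 1/(-621))*(-3*I*sqrt(3)) = (-349 - 1/621)*(-3*I*sqrt(3)) = -(-216730)*I*sqrt(3)/207 = 216730*I*sqrt(3)/207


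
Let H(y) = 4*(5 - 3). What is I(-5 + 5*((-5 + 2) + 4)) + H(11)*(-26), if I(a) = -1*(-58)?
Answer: -150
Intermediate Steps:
H(y) = 8 (H(y) = 4*2 = 8)
I(a) = 58
I(-5 + 5*((-5 + 2) + 4)) + H(11)*(-26) = 58 + 8*(-26) = 58 - 208 = -150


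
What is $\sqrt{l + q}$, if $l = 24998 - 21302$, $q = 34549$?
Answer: $\sqrt{38245} \approx 195.56$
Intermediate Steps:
$l = 3696$
$\sqrt{l + q} = \sqrt{3696 + 34549} = \sqrt{38245}$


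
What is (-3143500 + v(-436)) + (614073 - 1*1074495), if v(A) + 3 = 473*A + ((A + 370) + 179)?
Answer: -3810040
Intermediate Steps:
v(A) = 546 + 474*A (v(A) = -3 + (473*A + ((A + 370) + 179)) = -3 + (473*A + ((370 + A) + 179)) = -3 + (473*A + (549 + A)) = -3 + (549 + 474*A) = 546 + 474*A)
(-3143500 + v(-436)) + (614073 - 1*1074495) = (-3143500 + (546 + 474*(-436))) + (614073 - 1*1074495) = (-3143500 + (546 - 206664)) + (614073 - 1074495) = (-3143500 - 206118) - 460422 = -3349618 - 460422 = -3810040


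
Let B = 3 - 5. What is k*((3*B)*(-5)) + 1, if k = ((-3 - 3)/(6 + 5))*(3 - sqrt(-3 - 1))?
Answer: -529/11 + 360*I/11 ≈ -48.091 + 32.727*I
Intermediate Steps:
B = -2
k = -18/11 + 12*I/11 (k = (-6/11)*(3 - sqrt(-4)) = (-6*1/11)*(3 - 2*I) = -6*(3 - 2*I)/11 = -18/11 + 12*I/11 ≈ -1.6364 + 1.0909*I)
k*((3*B)*(-5)) + 1 = (-18/11 + 12*I/11)*((3*(-2))*(-5)) + 1 = (-18/11 + 12*I/11)*(-6*(-5)) + 1 = (-18/11 + 12*I/11)*30 + 1 = (-540/11 + 360*I/11) + 1 = -529/11 + 360*I/11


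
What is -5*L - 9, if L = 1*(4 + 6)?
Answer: -59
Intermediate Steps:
L = 10 (L = 1*10 = 10)
-5*L - 9 = -5*10 - 9 = -50 - 9 = -59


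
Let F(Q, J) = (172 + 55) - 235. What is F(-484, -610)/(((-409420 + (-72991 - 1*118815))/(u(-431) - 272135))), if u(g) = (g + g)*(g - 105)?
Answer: 759588/300613 ≈ 2.5268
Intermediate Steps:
F(Q, J) = -8 (F(Q, J) = 227 - 235 = -8)
u(g) = 2*g*(-105 + g) (u(g) = (2*g)*(-105 + g) = 2*g*(-105 + g))
F(-484, -610)/(((-409420 + (-72991 - 1*118815))/(u(-431) - 272135))) = -8*(2*(-431)*(-105 - 431) - 272135)/(-409420 + (-72991 - 1*118815)) = -8*(2*(-431)*(-536) - 272135)/(-409420 + (-72991 - 118815)) = -8*(462032 - 272135)/(-409420 - 191806) = -8/((-601226/189897)) = -8/((-601226*1/189897)) = -8/(-601226/189897) = -8*(-189897/601226) = 759588/300613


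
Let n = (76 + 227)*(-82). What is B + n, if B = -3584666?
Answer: -3609512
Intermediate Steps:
n = -24846 (n = 303*(-82) = -24846)
B + n = -3584666 - 24846 = -3609512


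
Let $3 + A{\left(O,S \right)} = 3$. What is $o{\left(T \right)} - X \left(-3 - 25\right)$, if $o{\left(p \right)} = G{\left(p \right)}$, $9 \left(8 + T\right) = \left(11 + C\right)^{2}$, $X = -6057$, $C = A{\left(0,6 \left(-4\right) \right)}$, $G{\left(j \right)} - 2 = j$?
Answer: $- \frac{1526297}{9} \approx -1.6959 \cdot 10^{5}$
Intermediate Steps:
$A{\left(O,S \right)} = 0$ ($A{\left(O,S \right)} = -3 + 3 = 0$)
$G{\left(j \right)} = 2 + j$
$C = 0$
$T = \frac{49}{9}$ ($T = -8 + \frac{\left(11 + 0\right)^{2}}{9} = -8 + \frac{11^{2}}{9} = -8 + \frac{1}{9} \cdot 121 = -8 + \frac{121}{9} = \frac{49}{9} \approx 5.4444$)
$o{\left(p \right)} = 2 + p$
$o{\left(T \right)} - X \left(-3 - 25\right) = \left(2 + \frac{49}{9}\right) - - 6057 \left(-3 - 25\right) = \frac{67}{9} - - 6057 \left(-3 - 25\right) = \frac{67}{9} - \left(-6057\right) \left(-28\right) = \frac{67}{9} - 169596 = - \frac{1526297}{9}$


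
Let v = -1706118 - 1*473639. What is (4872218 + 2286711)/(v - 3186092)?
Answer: -7158929/5365849 ≈ -1.3342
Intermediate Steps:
v = -2179757 (v = -1706118 - 473639 = -2179757)
(4872218 + 2286711)/(v - 3186092) = (4872218 + 2286711)/(-2179757 - 3186092) = 7158929/(-5365849) = 7158929*(-1/5365849) = -7158929/5365849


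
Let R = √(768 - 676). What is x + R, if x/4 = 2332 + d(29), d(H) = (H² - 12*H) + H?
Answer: 11416 + 2*√23 ≈ 11426.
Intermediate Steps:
R = 2*√23 (R = √92 = 2*√23 ≈ 9.5917)
d(H) = H² - 11*H
x = 11416 (x = 4*(2332 + 29*(-11 + 29)) = 4*(2332 + 29*18) = 4*(2332 + 522) = 4*2854 = 11416)
x + R = 11416 + 2*√23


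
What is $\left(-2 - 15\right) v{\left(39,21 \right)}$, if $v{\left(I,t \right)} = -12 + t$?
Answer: $-153$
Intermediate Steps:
$\left(-2 - 15\right) v{\left(39,21 \right)} = \left(-2 - 15\right) \left(-12 + 21\right) = \left(-2 - 15\right) 9 = \left(-17\right) 9 = -153$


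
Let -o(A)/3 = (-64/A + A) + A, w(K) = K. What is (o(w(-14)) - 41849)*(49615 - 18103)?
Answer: -9215715912/7 ≈ -1.3165e+9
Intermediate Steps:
o(A) = -6*A + 192/A (o(A) = -3*((-64/A + A) + A) = -3*((A - 64/A) + A) = -3*(-64/A + 2*A) = -6*A + 192/A)
(o(w(-14)) - 41849)*(49615 - 18103) = ((-6*(-14) + 192/(-14)) - 41849)*(49615 - 18103) = ((84 + 192*(-1/14)) - 41849)*31512 = ((84 - 96/7) - 41849)*31512 = (492/7 - 41849)*31512 = -292451/7*31512 = -9215715912/7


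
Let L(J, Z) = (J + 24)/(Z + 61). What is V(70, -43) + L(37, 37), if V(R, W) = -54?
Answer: -5231/98 ≈ -53.378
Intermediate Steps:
L(J, Z) = (24 + J)/(61 + Z)
V(70, -43) + L(37, 37) = -54 + (24 + 37)/(61 + 37) = -54 + 61/98 = -5231/98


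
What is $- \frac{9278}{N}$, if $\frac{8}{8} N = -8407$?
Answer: $\frac{9278}{8407} \approx 1.1036$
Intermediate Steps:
$N = -8407$
$- \frac{9278}{N} = - \frac{9278}{-8407} = \left(-9278\right) \left(- \frac{1}{8407}\right) = \frac{9278}{8407}$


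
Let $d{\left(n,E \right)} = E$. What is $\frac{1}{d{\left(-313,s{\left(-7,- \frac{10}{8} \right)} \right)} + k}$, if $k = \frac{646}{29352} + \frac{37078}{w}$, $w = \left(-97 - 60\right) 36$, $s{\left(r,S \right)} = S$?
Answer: $- \frac{1728099}{13458689} \approx -0.1284$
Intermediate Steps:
$w = -5652$ ($w = \left(-157\right) 36 = -5652$)
$k = - \frac{45194261}{6912396}$ ($k = \frac{646}{29352} + \frac{37078}{-5652} = 646 \cdot \frac{1}{29352} + 37078 \left(- \frac{1}{5652}\right) = \frac{323}{14676} - \frac{18539}{2826} = - \frac{45194261}{6912396} \approx -6.5381$)
$\frac{1}{d{\left(-313,s{\left(-7,- \frac{10}{8} \right)} \right)} + k} = \frac{1}{- \frac{10}{8} - \frac{45194261}{6912396}} = \frac{1}{\left(-10\right) \frac{1}{8} - \frac{45194261}{6912396}} = \frac{1}{- \frac{5}{4} - \frac{45194261}{6912396}} = \frac{1}{- \frac{13458689}{1728099}} = - \frac{1728099}{13458689}$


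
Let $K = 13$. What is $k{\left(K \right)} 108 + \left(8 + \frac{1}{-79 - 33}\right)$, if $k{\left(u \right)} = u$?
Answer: $\frac{158143}{112} \approx 1412.0$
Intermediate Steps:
$k{\left(K \right)} 108 + \left(8 + \frac{1}{-79 - 33}\right) = 13 \cdot 108 + \left(8 + \frac{1}{-79 - 33}\right) = 1404 + \left(8 + \frac{1}{-112}\right) = 1404 + \left(8 - \frac{1}{112}\right) = 1404 + \frac{895}{112} = \frac{158143}{112}$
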